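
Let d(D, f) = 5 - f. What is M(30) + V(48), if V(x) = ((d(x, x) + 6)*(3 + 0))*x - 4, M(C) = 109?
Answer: -5223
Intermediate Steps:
V(x) = -4 + x*(33 - 3*x) (V(x) = (((5 - x) + 6)*(3 + 0))*x - 4 = ((11 - x)*3)*x - 4 = (33 - 3*x)*x - 4 = x*(33 - 3*x) - 4 = -4 + x*(33 - 3*x))
M(30) + V(48) = 109 + (-4 - 3*48² + 33*48) = 109 + (-4 - 3*2304 + 1584) = 109 + (-4 - 6912 + 1584) = 109 - 5332 = -5223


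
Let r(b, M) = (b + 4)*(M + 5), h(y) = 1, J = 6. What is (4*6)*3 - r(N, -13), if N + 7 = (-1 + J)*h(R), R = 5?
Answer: 88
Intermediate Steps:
N = -2 (N = -7 + (-1 + 6)*1 = -7 + 5*1 = -7 + 5 = -2)
r(b, M) = (4 + b)*(5 + M)
(4*6)*3 - r(N, -13) = (4*6)*3 - (20 + 4*(-13) + 5*(-2) - 13*(-2)) = 24*3 - (20 - 52 - 10 + 26) = 72 - 1*(-16) = 72 + 16 = 88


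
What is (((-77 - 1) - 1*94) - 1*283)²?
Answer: 207025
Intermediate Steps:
(((-77 - 1) - 1*94) - 1*283)² = ((-78 - 94) - 283)² = (-172 - 283)² = (-455)² = 207025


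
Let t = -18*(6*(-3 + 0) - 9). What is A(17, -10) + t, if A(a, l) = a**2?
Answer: 775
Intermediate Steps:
t = 486 (t = -18*(6*(-3) - 9) = -18*(-18 - 9) = -18*(-27) = 486)
A(17, -10) + t = 17**2 + 486 = 289 + 486 = 775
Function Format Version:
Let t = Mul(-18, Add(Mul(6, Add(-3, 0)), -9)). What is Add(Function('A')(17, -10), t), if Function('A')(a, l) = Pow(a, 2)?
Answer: 775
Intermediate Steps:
t = 486 (t = Mul(-18, Add(Mul(6, -3), -9)) = Mul(-18, Add(-18, -9)) = Mul(-18, -27) = 486)
Add(Function('A')(17, -10), t) = Add(Pow(17, 2), 486) = Add(289, 486) = 775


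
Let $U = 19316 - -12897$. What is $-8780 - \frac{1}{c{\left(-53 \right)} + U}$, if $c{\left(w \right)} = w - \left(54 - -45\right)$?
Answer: $- \frac{281495581}{32061} \approx -8780.0$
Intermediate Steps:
$U = 32213$ ($U = 19316 + 12897 = 32213$)
$c{\left(w \right)} = -99 + w$ ($c{\left(w \right)} = w - \left(54 + 45\right) = w - 99 = -99 + w$)
$-8780 - \frac{1}{c{\left(-53 \right)} + U} = -8780 - \frac{1}{\left(-99 - 53\right) + 32213} = -8780 - \frac{1}{-152 + 32213} = -8780 - \frac{1}{32061} = - \frac{281495581}{32061}$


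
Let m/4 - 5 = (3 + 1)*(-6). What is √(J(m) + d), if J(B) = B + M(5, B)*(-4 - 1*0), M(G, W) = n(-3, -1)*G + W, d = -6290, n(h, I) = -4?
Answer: I*√5982 ≈ 77.343*I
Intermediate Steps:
m = -76 (m = 20 + 4*((3 + 1)*(-6)) = 20 + 4*(4*(-6)) = 20 + 4*(-24) = 20 - 96 = -76)
M(G, W) = W - 4*G (M(G, W) = -4*G + W = W - 4*G)
J(B) = 80 - 3*B (J(B) = B + (B - 4*5)*(-4 - 1*0) = B + (B - 20)*(-4 + 0) = B + (-20 + B)*(-4) = B + (80 - 4*B) = 80 - 3*B)
√(J(m) + d) = √((80 - 3*(-76)) - 6290) = √((80 + 228) - 6290) = √(308 - 6290) = √(-5982) = I*√5982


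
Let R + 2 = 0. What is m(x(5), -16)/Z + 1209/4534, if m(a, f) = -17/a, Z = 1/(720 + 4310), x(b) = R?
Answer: 193852379/4534 ≈ 42755.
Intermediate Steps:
R = -2 (R = -2 + 0 = -2)
x(b) = -2
Z = 1/5030 ≈ 0.00019881
m(x(5), -16)/Z + 1209/4534 = (-17/(-2))/(1/5030) + 1209/4534 = -17*(-½)*5030 + 1209*(1/4534) = (17/2)*5030 + 1209/4534 = 42755 + 1209/4534 = 193852379/4534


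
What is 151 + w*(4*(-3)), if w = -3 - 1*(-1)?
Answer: 175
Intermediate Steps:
w = -2 (w = -3 + 1 = -2)
151 + w*(4*(-3)) = 151 - 8*(-3) = 151 - 2*(-12) = 151 + 24 = 175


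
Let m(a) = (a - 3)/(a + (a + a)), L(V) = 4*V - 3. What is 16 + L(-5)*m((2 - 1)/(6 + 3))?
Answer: 646/3 ≈ 215.33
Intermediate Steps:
L(V) = -3 + 4*V
m(a) = (-3 + a)/(3*a) (m(a) = (-3 + a)/(a + 2*a) = (-3 + a)/((3*a)) = (-3 + a)*(1/(3*a)) = (-3 + a)/(3*a))
16 + L(-5)*m((2 - 1)/(6 + 3)) = 16 + (-3 + 4*(-5))*((-3 + (2 - 1)/(6 + 3))/(3*(((2 - 1)/(6 + 3))))) = 16 + (-3 - 20)*((-3 + 1/9)/(3*((1/9)))) = 16 - 23*(-3 + 1*(1/9))/(3*(1*(1/9))) = 16 - 23*(-3 + 1/9)/(3*1/9) = 16 - 23*9*(-26)/(3*9) = 16 - 23*(-26/3) = 16 + 598/3 = 646/3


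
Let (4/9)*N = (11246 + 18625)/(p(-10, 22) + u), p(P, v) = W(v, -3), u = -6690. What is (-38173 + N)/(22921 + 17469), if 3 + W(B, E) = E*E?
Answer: -340287389/359955680 ≈ -0.94536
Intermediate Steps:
W(B, E) = -3 + E**2 (W(B, E) = -3 + E*E = -3 + E**2)
p(P, v) = 6 (p(P, v) = -3 + (-3)**2 = -3 + 9 = 6)
N = -89613/8912 (N = 9*((11246 + 18625)/(6 - 6690))/4 = 9*(29871/(-6684))/4 = 9*(29871*(-1/6684))/4 = (9/4)*(-9957/2228) = -89613/8912 ≈ -10.055)
(-38173 + N)/(22921 + 17469) = (-38173 - 89613/8912)/(22921 + 17469) = -340287389/8912/40390 = -340287389/8912*1/40390 = -340287389/359955680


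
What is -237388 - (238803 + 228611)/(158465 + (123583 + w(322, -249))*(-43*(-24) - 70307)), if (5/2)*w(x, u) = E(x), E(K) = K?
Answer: -1017204788083413/4284988240 ≈ -2.3739e+5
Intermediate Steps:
w(x, u) = 2*x/5
-237388 - (238803 + 228611)/(158465 + (123583 + w(322, -249))*(-43*(-24) - 70307)) = -237388 - (238803 + 228611)/(158465 + (123583 + (⅖)*322)*(-43*(-24) - 70307)) = -237388 - 467414/(158465 + (123583 + 644/5)*(1032 - 70307)) = -237388 - 467414/(158465 + (618559/5)*(-69275)) = -237388 - 467414/(158465 - 8570134945) = -237388 - 467414/(-8569976480) = -237388 - 467414*(-1)/8569976480 = -237388 - 1*(-233707/4284988240) = -237388 + 233707/4284988240 = -1017204788083413/4284988240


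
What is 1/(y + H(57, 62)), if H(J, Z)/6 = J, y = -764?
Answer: -1/422 ≈ -0.0023697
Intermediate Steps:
H(J, Z) = 6*J
1/(y + H(57, 62)) = 1/(-764 + 6*57) = 1/(-764 + 342) = 1/(-422) = -1/422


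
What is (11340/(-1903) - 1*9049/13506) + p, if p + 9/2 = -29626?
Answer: -380865529793/12850959 ≈ -29637.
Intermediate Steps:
p = -59261/2 (p = -9/2 - 29626 = -59261/2 ≈ -29631.)
(11340/(-1903) - 1*9049/13506) + p = (11340/(-1903) - 1*9049/13506) - 59261/2 = (11340*(-1/1903) - 9049*1/13506) - 59261/2 = (-11340/1903 - 9049/13506) - 59261/2 = -170378287/25701918 - 59261/2 = -380865529793/12850959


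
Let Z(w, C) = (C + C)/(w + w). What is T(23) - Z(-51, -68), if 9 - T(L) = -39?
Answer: 140/3 ≈ 46.667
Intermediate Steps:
Z(w, C) = C/w (Z(w, C) = (2*C)/((2*w)) = (2*C)*(1/(2*w)) = C/w)
T(L) = 48 (T(L) = 9 - 1*(-39) = 9 + 39 = 48)
T(23) - Z(-51, -68) = 48 - (-68)/(-51) = 48 - (-68)*(-1)/51 = 48 - 1*4/3 = 48 - 4/3 = 140/3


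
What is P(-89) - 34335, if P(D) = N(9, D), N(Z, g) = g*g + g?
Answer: -26503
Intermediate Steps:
N(Z, g) = g + g**2 (N(Z, g) = g**2 + g = g + g**2)
P(D) = D*(1 + D)
P(-89) - 34335 = -89*(1 - 89) - 34335 = -89*(-88) - 34335 = 7832 - 34335 = -26503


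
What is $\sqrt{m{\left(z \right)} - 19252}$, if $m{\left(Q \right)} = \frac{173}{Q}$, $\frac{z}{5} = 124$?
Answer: $\frac{i \sqrt{1850090385}}{310} \approx 138.75 i$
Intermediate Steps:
$z = 620$ ($z = 5 \cdot 124 = 620$)
$\sqrt{m{\left(z \right)} - 19252} = \sqrt{\frac{173}{620} - 19252} = \sqrt{- \frac{11936067}{620}} = \frac{i \sqrt{1850090385}}{310}$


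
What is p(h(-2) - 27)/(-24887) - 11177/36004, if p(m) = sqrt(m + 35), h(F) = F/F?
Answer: -278270011/896031548 ≈ -0.31056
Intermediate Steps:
h(F) = 1
p(m) = sqrt(35 + m)
p(h(-2) - 27)/(-24887) - 11177/36004 = sqrt(35 + (1 - 27))/(-24887) - 11177/36004 = sqrt(35 - 26)*(-1/24887) - 11177*1/36004 = sqrt(9)*(-1/24887) - 11177/36004 = 3*(-1/24887) - 11177/36004 = -3/24887 - 11177/36004 = -278270011/896031548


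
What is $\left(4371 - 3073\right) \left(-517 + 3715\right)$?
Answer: $4151004$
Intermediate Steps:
$\left(4371 - 3073\right) \left(-517 + 3715\right) = 1298 \cdot 3198 = 4151004$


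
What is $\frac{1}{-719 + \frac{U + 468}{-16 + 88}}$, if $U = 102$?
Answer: $- \frac{12}{8533} \approx -0.0014063$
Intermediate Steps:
$\frac{1}{-719 + \frac{U + 468}{-16 + 88}} = \frac{1}{-719 + \frac{102 + 468}{-16 + 88}} = \frac{1}{-719 + \frac{570}{72}} = \frac{1}{-719 + 570 \cdot \frac{1}{72}} = \frac{1}{-719 + \frac{95}{12}} = \frac{1}{- \frac{8533}{12}} = - \frac{12}{8533}$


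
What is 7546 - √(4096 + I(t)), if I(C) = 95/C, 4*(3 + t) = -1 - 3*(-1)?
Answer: 7546 - √4058 ≈ 7482.3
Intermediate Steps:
t = -5/2 (t = -3 + (-1 - 3*(-1))/4 = -3 + (-1 + 3)/4 = -3 + (¼)*2 = -3 + ½ = -5/2 ≈ -2.5000)
7546 - √(4096 + I(t)) = 7546 - √(4096 + 95/(-5/2)) = 7546 - √(4096 + 95*(-⅖)) = 7546 - √(4096 - 38) = 7546 - √4058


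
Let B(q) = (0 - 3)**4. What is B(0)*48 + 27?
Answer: 3915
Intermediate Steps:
B(q) = 81 (B(q) = (-3)**4 = 81)
B(0)*48 + 27 = 81*48 + 27 = 3888 + 27 = 3915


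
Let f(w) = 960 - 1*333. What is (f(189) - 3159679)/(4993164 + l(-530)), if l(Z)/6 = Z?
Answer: -789763/1247496 ≈ -0.63308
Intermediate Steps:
l(Z) = 6*Z
f(w) = 627 (f(w) = 960 - 333 = 627)
(f(189) - 3159679)/(4993164 + l(-530)) = (627 - 3159679)/(4993164 + 6*(-530)) = -3159052/(4993164 - 3180) = -3159052/4989984 = -3159052*1/4989984 = -789763/1247496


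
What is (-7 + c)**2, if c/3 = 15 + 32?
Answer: 17956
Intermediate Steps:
c = 141 (c = 3*(15 + 32) = 3*47 = 141)
(-7 + c)**2 = (-7 + 141)**2 = 134**2 = 17956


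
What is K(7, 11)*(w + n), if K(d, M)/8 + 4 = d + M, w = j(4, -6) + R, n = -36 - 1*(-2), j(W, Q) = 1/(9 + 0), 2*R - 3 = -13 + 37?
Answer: -20552/9 ≈ -2283.6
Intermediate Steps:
R = 27/2 (R = 3/2 + (-13 + 37)/2 = 3/2 + (1/2)*24 = 3/2 + 12 = 27/2 ≈ 13.500)
j(W, Q) = 1/9
n = -34 (n = -36 + 2 = -34)
w = 245/18 (w = 1/9 + 27/2 = 245/18 ≈ 13.611)
K(d, M) = -32 + 8*M + 8*d (K(d, M) = -32 + 8*(d + M) = -32 + 8*(M + d) = -32 + (8*M + 8*d) = -32 + 8*M + 8*d)
K(7, 11)*(w + n) = (-32 + 8*11 + 8*7)*(245/18 - 34) = (-32 + 88 + 56)*(-367/18) = 112*(-367/18) = -20552/9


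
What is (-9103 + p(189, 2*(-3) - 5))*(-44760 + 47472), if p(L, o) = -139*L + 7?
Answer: -95915304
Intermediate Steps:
p(L, o) = 7 - 139*L
(-9103 + p(189, 2*(-3) - 5))*(-44760 + 47472) = (-9103 + (7 - 139*189))*(-44760 + 47472) = (-9103 + (7 - 26271))*2712 = (-9103 - 26264)*2712 = -35367*2712 = -95915304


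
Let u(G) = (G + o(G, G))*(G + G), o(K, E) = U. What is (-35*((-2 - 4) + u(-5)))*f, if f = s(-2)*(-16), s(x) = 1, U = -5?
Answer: 52640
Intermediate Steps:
o(K, E) = -5
u(G) = 2*G*(-5 + G) (u(G) = (G - 5)*(G + G) = (-5 + G)*(2*G) = 2*G*(-5 + G))
f = -16 (f = 1*(-16) = -16)
(-35*((-2 - 4) + u(-5)))*f = -35*((-2 - 4) + 2*(-5)*(-5 - 5))*(-16) = -35*(-6 + 2*(-5)*(-10))*(-16) = -35*(-6 + 100)*(-16) = -35*94*(-16) = -3290*(-16) = 52640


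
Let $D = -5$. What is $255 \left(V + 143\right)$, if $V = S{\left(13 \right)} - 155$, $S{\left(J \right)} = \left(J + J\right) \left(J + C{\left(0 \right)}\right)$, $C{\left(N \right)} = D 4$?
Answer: $-49470$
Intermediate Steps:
$C{\left(N \right)} = -20$ ($C{\left(N \right)} = \left(-5\right) 4 = -20$)
$S{\left(J \right)} = 2 J \left(-20 + J\right)$ ($S{\left(J \right)} = \left(J + J\right) \left(J - 20\right) = 2 J \left(-20 + J\right)$)
$V = -337$ ($V = 2 \cdot 13 \left(-20 + 13\right) - 155 = 2 \cdot 13 \left(-7\right) - 155 = -182 - 155 = -337$)
$255 \left(V + 143\right) = 255 \left(-337 + 143\right) = 255 \left(-194\right) = -49470$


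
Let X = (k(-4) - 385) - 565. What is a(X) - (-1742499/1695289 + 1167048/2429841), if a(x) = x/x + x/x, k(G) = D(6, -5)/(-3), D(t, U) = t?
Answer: 3498025771295/1373094239683 ≈ 2.5476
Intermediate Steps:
k(G) = -2 (k(G) = 6/(-3) = 6*(-⅓) = -2)
X = -952 (X = (-2 - 385) - 565 = -387 - 565 = -952)
a(x) = 2 (a(x) = 1 + 1 = 2)
a(X) - (-1742499/1695289 + 1167048/2429841) = 2 - (-1742499/1695289 + 1167048/2429841) = 2 - (-1742499*1/1695289 + 1167048*(1/2429841)) = 2 - (-1742499/1695289 + 389016/809947) = 2 - 1*(-751837291929/1373094239683) = 2 + 751837291929/1373094239683 = 3498025771295/1373094239683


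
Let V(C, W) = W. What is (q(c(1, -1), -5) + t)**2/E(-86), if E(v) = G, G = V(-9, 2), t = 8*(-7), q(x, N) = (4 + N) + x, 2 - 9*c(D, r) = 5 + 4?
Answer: 135200/81 ≈ 1669.1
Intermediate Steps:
c(D, r) = -7/9 (c(D, r) = 2/9 - (5 + 4)/9 = 2/9 - 1/9*9 = 2/9 - 1 = -7/9)
q(x, N) = 4 + N + x
t = -56
G = 2
E(v) = 2
(q(c(1, -1), -5) + t)**2/E(-86) = ((4 - 5 - 7/9) - 56)**2/2 = (-16/9 - 56)**2*(1/2) = (-520/9)**2*(1/2) = (270400/81)*(1/2) = 135200/81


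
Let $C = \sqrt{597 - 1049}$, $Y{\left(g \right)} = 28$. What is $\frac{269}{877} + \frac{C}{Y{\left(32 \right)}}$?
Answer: $\frac{269}{877} + \frac{i \sqrt{113}}{14} \approx 0.30673 + 0.7593 i$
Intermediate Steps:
$C = 2 i \sqrt{113}$ ($C = \sqrt{597 - 1049} = \sqrt{-452} = 2 i \sqrt{113} \approx 21.26 i$)
$\frac{269}{877} + \frac{C}{Y{\left(32 \right)}} = \frac{269}{877} + \frac{2 i \sqrt{113}}{28} = 269 \cdot \frac{1}{877} + 2 i \sqrt{113} \cdot \frac{1}{28} = \frac{269}{877} + \frac{i \sqrt{113}}{14}$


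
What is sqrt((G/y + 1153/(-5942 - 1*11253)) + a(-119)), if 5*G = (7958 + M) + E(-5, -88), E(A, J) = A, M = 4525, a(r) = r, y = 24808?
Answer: I*sqrt(1352983233834265145)/106643390 ≈ 10.907*I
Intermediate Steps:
G = 12478/5 (G = ((7958 + 4525) - 5)/5 = (12483 - 5)/5 = (1/5)*12478 = 12478/5 ≈ 2495.6)
sqrt((G/y + 1153/(-5942 - 1*11253)) + a(-119)) = sqrt(((12478/5)/24808 + 1153/(-5942 - 1*11253)) - 119) = sqrt(((12478/5)*(1/24808) + 1153/(-5942 - 11253)) - 119) = sqrt((6239/62020 + 1153/(-17195)) - 119) = sqrt((6239/62020 + 1153*(-1/17195)) - 119) = sqrt((6239/62020 - 1153/17195) - 119) = sqrt(7154109/213286780 - 119) = sqrt(-25373972711/213286780) = I*sqrt(1352983233834265145)/106643390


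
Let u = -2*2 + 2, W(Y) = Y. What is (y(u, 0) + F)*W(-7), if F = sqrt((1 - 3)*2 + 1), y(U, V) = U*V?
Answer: -7*I*sqrt(3) ≈ -12.124*I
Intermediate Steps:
u = -2 (u = -4 + 2 = -2)
F = I*sqrt(3) (F = sqrt(-2*2 + 1) = sqrt(-4 + 1) = sqrt(-3) = I*sqrt(3) ≈ 1.732*I)
(y(u, 0) + F)*W(-7) = (-2*0 + I*sqrt(3))*(-7) = (0 + I*sqrt(3))*(-7) = (I*sqrt(3))*(-7) = -7*I*sqrt(3)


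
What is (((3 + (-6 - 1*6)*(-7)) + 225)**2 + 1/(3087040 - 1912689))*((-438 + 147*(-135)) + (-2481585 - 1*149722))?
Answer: -303119225402004550/1174351 ≈ -2.5812e+11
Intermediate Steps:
(((3 + (-6 - 1*6)*(-7)) + 225)**2 + 1/(3087040 - 1912689))*((-438 + 147*(-135)) + (-2481585 - 1*149722)) = (((3 + (-6 - 6)*(-7)) + 225)**2 + 1/1174351)*((-438 - 19845) + (-2481585 - 149722)) = (((3 - 12*(-7)) + 225)**2 + 1/1174351)*(-20283 - 2631307) = (((3 + 84) + 225)**2 + 1/1174351)*(-2651590) = ((87 + 225)**2 + 1/1174351)*(-2651590) = (312**2 + 1/1174351)*(-2651590) = (97344 + 1/1174351)*(-2651590) = (114316023745/1174351)*(-2651590) = -303119225402004550/1174351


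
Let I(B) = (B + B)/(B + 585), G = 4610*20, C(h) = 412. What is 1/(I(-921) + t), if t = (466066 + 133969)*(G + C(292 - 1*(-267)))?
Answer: 56/3111944719827 ≈ 1.7995e-11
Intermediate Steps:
G = 92200
I(B) = 2*B/(585 + B) (I(B) = (2*B)/(585 + B) = 2*B/(585 + B))
t = 55570441420 (t = (466066 + 133969)*(92200 + 412) = 600035*92612 = 55570441420)
1/(I(-921) + t) = 1/(2*(-921)/(585 - 921) + 55570441420) = 1/(2*(-921)/(-336) + 55570441420) = 1/(2*(-921)*(-1/336) + 55570441420) = 1/(307/56 + 55570441420) = 1/(3111944719827/56) = 56/3111944719827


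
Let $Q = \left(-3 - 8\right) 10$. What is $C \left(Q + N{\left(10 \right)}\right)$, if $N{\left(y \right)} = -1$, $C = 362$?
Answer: $-40182$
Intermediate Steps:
$Q = -110$ ($Q = \left(-3 - 8\right) 10 = \left(-11\right) 10 = -110$)
$C \left(Q + N{\left(10 \right)}\right) = 362 \left(-110 - 1\right) = 362 \left(-111\right) = -40182$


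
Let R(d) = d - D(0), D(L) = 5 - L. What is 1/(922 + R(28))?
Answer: 1/945 ≈ 0.0010582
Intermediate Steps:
R(d) = -5 + d (R(d) = d - (5 - 1*0) = d - (5 + 0) = d - 1*5 = d - 5 = -5 + d)
1/(922 + R(28)) = 1/(922 + (-5 + 28)) = 1/(922 + 23) = 1/945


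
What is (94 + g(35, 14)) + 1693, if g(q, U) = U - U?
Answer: 1787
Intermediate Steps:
g(q, U) = 0
(94 + g(35, 14)) + 1693 = (94 + 0) + 1693 = 94 + 1693 = 1787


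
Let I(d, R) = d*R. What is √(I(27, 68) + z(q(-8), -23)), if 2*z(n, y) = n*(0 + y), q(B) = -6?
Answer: √1905 ≈ 43.646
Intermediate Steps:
z(n, y) = n*y/2 (z(n, y) = (n*(0 + y))/2 = (n*y)/2 = n*y/2)
I(d, R) = R*d
√(I(27, 68) + z(q(-8), -23)) = √(68*27 + (½)*(-6)*(-23)) = √(1836 + 69) = √1905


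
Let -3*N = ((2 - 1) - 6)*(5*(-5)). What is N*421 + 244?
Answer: -51893/3 ≈ -17298.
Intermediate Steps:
N = -125/3 (N = -((2 - 1) - 6)*5*(-5)/3 = -(1 - 6)*(-25)/3 = -(-5)*(-25)/3 = -⅓*125 = -125/3 ≈ -41.667)
N*421 + 244 = -125/3*421 + 244 = -52625/3 + 244 = -51893/3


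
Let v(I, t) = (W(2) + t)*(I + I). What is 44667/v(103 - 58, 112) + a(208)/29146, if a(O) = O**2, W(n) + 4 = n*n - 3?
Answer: 7377283/1221890 ≈ 6.0376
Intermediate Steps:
W(n) = -7 + n**2 (W(n) = -4 + (n*n - 3) = -4 + (n**2 - 3) = -4 + (-3 + n**2) = -7 + n**2)
v(I, t) = 2*I*(-3 + t) (v(I, t) = ((-7 + 2**2) + t)*(I + I) = ((-7 + 4) + t)*(2*I) = (-3 + t)*(2*I) = 2*I*(-3 + t))
44667/v(103 - 58, 112) + a(208)/29146 = 44667/((2*(103 - 58)*(-3 + 112))) + 208**2/29146 = 44667/((2*45*109)) + 43264*(1/29146) = 44667/9810 + 1664/1121 = 44667*(1/9810) + 1664/1121 = 4963/1090 + 1664/1121 = 7377283/1221890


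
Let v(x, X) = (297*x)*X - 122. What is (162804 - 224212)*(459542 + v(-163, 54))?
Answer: 132320361792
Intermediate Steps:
v(x, X) = -122 + 297*X*x (v(x, X) = 297*X*x - 122 = -122 + 297*X*x)
(162804 - 224212)*(459542 + v(-163, 54)) = (162804 - 224212)*(459542 + (-122 + 297*54*(-163))) = -61408*(459542 + (-122 - 2614194)) = -61408*(459542 - 2614316) = -61408*(-2154774) = 132320361792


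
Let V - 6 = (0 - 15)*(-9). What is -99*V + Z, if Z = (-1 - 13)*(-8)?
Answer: -13847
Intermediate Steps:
V = 141 (V = 6 + (0 - 15)*(-9) = 6 - 15*(-9) = 6 + 135 = 141)
Z = 112 (Z = -14*(-8) = 112)
-99*V + Z = -99*141 + 112 = -13959 + 112 = -13847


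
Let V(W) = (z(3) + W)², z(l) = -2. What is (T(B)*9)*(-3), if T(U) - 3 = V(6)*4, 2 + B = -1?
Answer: -1809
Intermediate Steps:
B = -3 (B = -2 - 1 = -3)
V(W) = (-2 + W)²
T(U) = 67 (T(U) = 3 + (-2 + 6)²*4 = 3 + 4²*4 = 3 + 16*4 = 3 + 64 = 67)
(T(B)*9)*(-3) = (67*9)*(-3) = 603*(-3) = -1809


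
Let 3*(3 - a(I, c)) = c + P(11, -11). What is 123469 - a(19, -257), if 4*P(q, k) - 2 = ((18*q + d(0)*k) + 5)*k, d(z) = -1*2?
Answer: 492697/4 ≈ 1.2317e+5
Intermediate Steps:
d(z) = -2
P(q, k) = ½ + k*(5 - 2*k + 18*q)/4 (P(q, k) = ½ + (((18*q - 2*k) + 5)*k)/4 = ½ + (((-2*k + 18*q) + 5)*k)/4 = ½ + ((5 - 2*k + 18*q)*k)/4 = ½ + (k*(5 - 2*k + 18*q))/4 = ½ + k*(5 - 2*k + 18*q)/4)
a(I, c) = 2509/12 - c/3 (a(I, c) = 3 - (c + (½ - ½*(-11)² + (5/4)*(-11) + (9/2)*(-11)*11))/3 = 3 - (c + (½ - ½*121 - 55/4 - 1089/2))/3 = 3 - (c + (½ - 121/2 - 55/4 - 1089/2))/3 = 3 - (c - 2473/4)/3 = 3 - (-2473/4 + c)/3 = 3 + (2473/12 - c/3) = 2509/12 - c/3)
123469 - a(19, -257) = 123469 - (2509/12 - ⅓*(-257)) = 123469 - (2509/12 + 257/3) = 123469 - 1*1179/4 = 123469 - 1179/4 = 492697/4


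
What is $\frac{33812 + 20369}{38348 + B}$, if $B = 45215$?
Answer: $\frac{54181}{83563} \approx 0.64839$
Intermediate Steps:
$\frac{33812 + 20369}{38348 + B} = \frac{33812 + 20369}{38348 + 45215} = \frac{54181}{83563}$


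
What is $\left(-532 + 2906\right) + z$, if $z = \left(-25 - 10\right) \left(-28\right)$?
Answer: $3354$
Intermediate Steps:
$z = 980$ ($z = \left(-35\right) \left(-28\right) = 980$)
$\left(-532 + 2906\right) + z = \left(-532 + 2906\right) + 980 = 2374 + 980 = 3354$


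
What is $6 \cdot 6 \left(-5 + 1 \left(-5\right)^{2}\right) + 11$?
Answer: $731$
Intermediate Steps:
$6 \cdot 6 \left(-5 + 1 \left(-5\right)^{2}\right) + 11 = 6 \cdot 6 \left(-5 + 1 \cdot 25\right) + 11 = 6 \cdot 6 \left(-5 + 25\right) + 11 = 6 \cdot 6 \cdot 20 + 11 = 6 \cdot 120 + 11 = 720 + 11 = 731$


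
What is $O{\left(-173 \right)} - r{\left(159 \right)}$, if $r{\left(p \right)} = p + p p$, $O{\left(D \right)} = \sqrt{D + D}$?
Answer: $-25440 + i \sqrt{346} \approx -25440.0 + 18.601 i$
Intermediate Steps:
$O{\left(D \right)} = \sqrt{2} \sqrt{D}$ ($O{\left(D \right)} = \sqrt{2 D} = \sqrt{2} \sqrt{D}$)
$r{\left(p \right)} = p + p^{2}$
$O{\left(-173 \right)} - r{\left(159 \right)} = \sqrt{2} \sqrt{-173} - 159 \left(1 + 159\right) = \sqrt{2} i \sqrt{173} - 159 \cdot 160 = i \sqrt{346} - 25440 = -25440 + i \sqrt{346}$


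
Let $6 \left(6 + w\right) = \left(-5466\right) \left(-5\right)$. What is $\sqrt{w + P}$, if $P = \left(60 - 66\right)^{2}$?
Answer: $\sqrt{4585} \approx 67.713$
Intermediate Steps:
$w = 4549$ ($w = -6 + \frac{\left(-5466\right) \left(-5\right)}{6} = -6 + \frac{1}{6} \cdot 27330 = -6 + 4555 = 4549$)
$P = 36$ ($P = \left(-6\right)^{2} = 36$)
$\sqrt{w + P} = \sqrt{4549 + 36} = \sqrt{4585}$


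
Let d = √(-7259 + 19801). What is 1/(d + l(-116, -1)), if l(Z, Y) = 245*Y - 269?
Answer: -257/125827 - √12542/251654 ≈ -0.0024875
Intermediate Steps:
d = √12542 ≈ 111.99
l(Z, Y) = -269 + 245*Y
1/(d + l(-116, -1)) = 1/(√12542 + (-269 + 245*(-1))) = 1/(√12542 + (-269 - 245)) = 1/(√12542 - 514) = 1/(-514 + √12542)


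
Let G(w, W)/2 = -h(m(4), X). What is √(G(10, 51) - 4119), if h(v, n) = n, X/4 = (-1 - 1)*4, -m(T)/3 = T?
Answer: I*√4055 ≈ 63.679*I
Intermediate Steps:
m(T) = -3*T
X = -32 (X = 4*((-1 - 1)*4) = 4*(-2*4) = 4*(-8) = -32)
G(w, W) = 64 (G(w, W) = 2*(-1*(-32)) = 2*32 = 64)
√(G(10, 51) - 4119) = √(64 - 4119) = √(-4055) = I*√4055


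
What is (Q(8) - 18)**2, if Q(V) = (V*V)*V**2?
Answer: 16630084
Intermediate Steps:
Q(V) = V**4 (Q(V) = V**2*V**2 = V**4)
(Q(8) - 18)**2 = (8**4 - 18)**2 = (4096 - 18)**2 = 4078**2 = 16630084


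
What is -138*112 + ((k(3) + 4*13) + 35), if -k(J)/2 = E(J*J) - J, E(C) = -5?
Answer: -15353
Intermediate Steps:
k(J) = 10 + 2*J (k(J) = -2*(-5 - J) = 10 + 2*J)
-138*112 + ((k(3) + 4*13) + 35) = -138*112 + (((10 + 2*3) + 4*13) + 35) = -15456 + (((10 + 6) + 52) + 35) = -15456 + ((16 + 52) + 35) = -15456 + (68 + 35) = -15456 + 103 = -15353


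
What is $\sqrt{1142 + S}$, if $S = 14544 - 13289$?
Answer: $\sqrt{2397} \approx 48.959$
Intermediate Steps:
$S = 1255$ ($S = 14544 - 13289 = 1255$)
$\sqrt{1142 + S} = \sqrt{1142 + 1255} = \sqrt{2397}$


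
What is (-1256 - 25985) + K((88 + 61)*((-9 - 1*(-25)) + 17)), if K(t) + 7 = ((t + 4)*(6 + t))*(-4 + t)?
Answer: 119022718531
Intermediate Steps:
K(t) = -7 + (-4 + t)*(4 + t)*(6 + t) (K(t) = -7 + ((t + 4)*(6 + t))*(-4 + t) = -7 + ((4 + t)*(6 + t))*(-4 + t) = -7 + (-4 + t)*(4 + t)*(6 + t))
(-1256 - 25985) + K((88 + 61)*((-9 - 1*(-25)) + 17)) = (-1256 - 25985) + (-103 + ((88 + 61)*((-9 - 1*(-25)) + 17))³ - 16*(88 + 61)*((-9 - 1*(-25)) + 17) + 6*((88 + 61)*((-9 - 1*(-25)) + 17))²) = -27241 + (-103 + (149*((-9 + 25) + 17))³ - 2384*((-9 + 25) + 17) + 6*(149*((-9 + 25) + 17))²) = -27241 + (-103 + (149*(16 + 17))³ - 2384*(16 + 17) + 6*(149*(16 + 17))²) = -27241 + (-103 + (149*33)³ - 2384*33 + 6*(149*33)²) = -27241 + (-103 + 4917³ - 16*4917 + 6*4917²) = -27241 + (-103 + 118877763213 - 78672 + 6*24176889) = -27241 + (-103 + 118877763213 - 78672 + 145061334) = -27241 + 119022745772 = 119022718531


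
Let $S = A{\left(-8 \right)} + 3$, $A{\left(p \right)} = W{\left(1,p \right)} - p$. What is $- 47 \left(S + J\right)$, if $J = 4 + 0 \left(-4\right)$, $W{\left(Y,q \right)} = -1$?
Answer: $-658$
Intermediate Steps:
$J = 4$ ($J = 4 + 0 = 4$)
$A{\left(p \right)} = -1 - p$
$S = 10$ ($S = \left(-1 - -8\right) + 3 = \left(-1 + 8\right) + 3 = 7 + 3 = 10$)
$- 47 \left(S + J\right) = - 47 \left(10 + 4\right) = \left(-47\right) 14 = -658$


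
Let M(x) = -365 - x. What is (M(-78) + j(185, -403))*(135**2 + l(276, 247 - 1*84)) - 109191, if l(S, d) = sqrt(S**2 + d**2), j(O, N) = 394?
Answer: 1840884 + 107*sqrt(102745) ≈ 1.8752e+6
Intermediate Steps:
(M(-78) + j(185, -403))*(135**2 + l(276, 247 - 1*84)) - 109191 = ((-365 - 1*(-78)) + 394)*(135**2 + sqrt(276**2 + (247 - 1*84)**2)) - 109191 = ((-365 + 78) + 394)*(18225 + sqrt(76176 + (247 - 84)**2)) - 109191 = (-287 + 394)*(18225 + sqrt(76176 + 163**2)) - 109191 = 107*(18225 + sqrt(76176 + 26569)) - 109191 = 107*(18225 + sqrt(102745)) - 109191 = (1950075 + 107*sqrt(102745)) - 109191 = 1840884 + 107*sqrt(102745)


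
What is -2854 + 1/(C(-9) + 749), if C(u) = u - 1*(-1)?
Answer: -2114813/741 ≈ -2854.0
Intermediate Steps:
C(u) = 1 + u (C(u) = u + 1 = 1 + u)
-2854 + 1/(C(-9) + 749) = -2854 + 1/((1 - 9) + 749) = -2854 + 1/(-8 + 749) = -2854 + 1/741 = -2114813/741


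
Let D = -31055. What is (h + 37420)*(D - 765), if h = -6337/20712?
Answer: -6165416972365/5178 ≈ -1.1907e+9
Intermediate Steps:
h = -6337/20712 (h = -6337*1/20712 = -6337/20712 ≈ -0.30596)
(h + 37420)*(D - 765) = (-6337/20712 + 37420)*(-31055 - 765) = (775036703/20712)*(-31820) = -6165416972365/5178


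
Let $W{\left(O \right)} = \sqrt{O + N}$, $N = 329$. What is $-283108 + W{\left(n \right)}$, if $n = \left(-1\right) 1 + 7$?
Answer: $-283108 + \sqrt{335} \approx -2.8309 \cdot 10^{5}$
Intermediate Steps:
$n = 6$ ($n = -1 + 7 = 6$)
$W{\left(O \right)} = \sqrt{329 + O}$ ($W{\left(O \right)} = \sqrt{O + 329} = \sqrt{329 + O}$)
$-283108 + W{\left(n \right)} = -283108 + \sqrt{329 + 6} = -283108 + \sqrt{335}$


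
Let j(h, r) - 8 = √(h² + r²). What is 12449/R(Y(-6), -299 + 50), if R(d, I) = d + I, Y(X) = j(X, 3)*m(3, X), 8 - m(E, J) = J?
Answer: -1705513/9949 - 522858*√5/9949 ≈ -288.94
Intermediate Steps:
m(E, J) = 8 - J
j(h, r) = 8 + √(h² + r²)
Y(X) = (8 + √(9 + X²))*(8 - X) (Y(X) = (8 + √(X² + 3²))*(8 - X) = (8 + √(X² + 9))*(8 - X) = (8 + √(9 + X²))*(8 - X))
R(d, I) = I + d
12449/R(Y(-6), -299 + 50) = 12449/((-299 + 50) - (-8 - 6)*(8 + √(9 + (-6)²))) = 12449/(-249 - 1*(-14)*(8 + √(9 + 36))) = 12449/(-249 - 1*(-14)*(8 + √45)) = 12449/(-249 - 1*(-14)*(8 + 3*√5)) = 12449/(-249 + (112 + 42*√5)) = 12449/(-137 + 42*√5)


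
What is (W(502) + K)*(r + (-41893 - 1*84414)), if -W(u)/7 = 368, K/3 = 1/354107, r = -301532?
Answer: 390266020291731/354107 ≈ 1.1021e+9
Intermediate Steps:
K = 3/354107 ≈ 8.4720e-6
W(u) = -2576 (W(u) = -7*368 = -2576)
(W(502) + K)*(r + (-41893 - 1*84414)) = (-2576 + 3/354107)*(-301532 + (-41893 - 1*84414)) = -912179629*(-301532 + (-41893 - 84414))/354107 = -912179629*(-301532 - 126307)/354107 = -912179629/354107*(-427839) = 390266020291731/354107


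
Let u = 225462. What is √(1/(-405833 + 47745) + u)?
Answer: √7227579855828910/179044 ≈ 474.83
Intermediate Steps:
√(1/(-405833 + 47745) + u) = √(1/(-405833 + 47745) + 225462) = √(1/(-358088) + 225462) = √(-1/358088 + 225462) = √(80735236655/358088) = √7227579855828910/179044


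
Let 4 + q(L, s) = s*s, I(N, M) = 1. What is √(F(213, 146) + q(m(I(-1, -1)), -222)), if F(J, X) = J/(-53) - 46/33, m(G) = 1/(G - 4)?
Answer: √150731011497/1749 ≈ 221.98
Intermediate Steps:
m(G) = 1/(-4 + G)
F(J, X) = -46/33 - J/53 (F(J, X) = J*(-1/53) - 46*1/33 = -J/53 - 46/33 = -46/33 - J/53)
q(L, s) = -4 + s² (q(L, s) = -4 + s*s = -4 + s²)
√(F(213, 146) + q(m(I(-1, -1)), -222)) = √((-46/33 - 1/53*213) + (-4 + (-222)²)) = √((-46/33 - 213/53) + (-4 + 49284)) = √(-9467/1749 + 49280) = √(86181253/1749) = √150731011497/1749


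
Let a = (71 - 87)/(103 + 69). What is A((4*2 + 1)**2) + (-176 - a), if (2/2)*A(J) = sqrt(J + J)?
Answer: -7564/43 + 9*sqrt(2) ≈ -163.18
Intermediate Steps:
a = -4/43 (a = -16/172 = -16*1/172 = -4/43 ≈ -0.093023)
A(J) = sqrt(2)*sqrt(J) (A(J) = sqrt(J + J) = sqrt(2*J) = sqrt(2)*sqrt(J))
A((4*2 + 1)**2) + (-176 - a) = sqrt(2)*sqrt((4*2 + 1)**2) + (-176 - 1*(-4/43)) = sqrt(2)*sqrt((8 + 1)**2) + (-176 + 4/43) = sqrt(2)*sqrt(9**2) - 7564/43 = sqrt(2)*sqrt(81) - 7564/43 = sqrt(2)*9 - 7564/43 = 9*sqrt(2) - 7564/43 = -7564/43 + 9*sqrt(2)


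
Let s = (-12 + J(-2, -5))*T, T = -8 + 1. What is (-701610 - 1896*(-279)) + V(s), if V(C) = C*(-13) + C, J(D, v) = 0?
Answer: -173634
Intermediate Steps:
T = -7
s = 84 (s = (-12 + 0)*(-7) = -12*(-7) = 84)
V(C) = -12*C (V(C) = -13*C + C = -12*C)
(-701610 - 1896*(-279)) + V(s) = (-701610 - 1896*(-279)) - 12*84 = (-701610 + 528984) - 1008 = -172626 - 1008 = -173634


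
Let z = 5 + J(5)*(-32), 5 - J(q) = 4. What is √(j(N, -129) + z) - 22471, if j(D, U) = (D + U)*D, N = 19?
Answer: -22471 + I*√2117 ≈ -22471.0 + 46.011*I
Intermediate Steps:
j(D, U) = D*(D + U)
J(q) = 1 (J(q) = 5 - 1*4 = 5 - 4 = 1)
z = -27 (z = 5 + 1*(-32) = 5 - 32 = -27)
√(j(N, -129) + z) - 22471 = √(19*(19 - 129) - 27) - 22471 = √(19*(-110) - 27) - 22471 = √(-2090 - 27) - 22471 = √(-2117) - 22471 = I*√2117 - 22471 = -22471 + I*√2117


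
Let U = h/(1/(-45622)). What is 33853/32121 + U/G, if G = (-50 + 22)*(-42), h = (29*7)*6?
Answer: -21248177857/449694 ≈ -47250.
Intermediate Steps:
h = 1218 (h = 203*6 = 1218)
U = -55567596 (U = 1218/(1/(-45622)) = 1218/(-1/45622) = 1218*(-45622) = -55567596)
G = 1176 (G = -28*(-42) = 1176)
33853/32121 + U/G = 33853/32121 - 55567596/1176 = 33853*(1/32121) - 55567596*1/1176 = 33853/32121 - 661519/14 = -21248177857/449694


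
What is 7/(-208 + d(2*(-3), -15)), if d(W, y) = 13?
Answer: -7/195 ≈ -0.035897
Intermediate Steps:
7/(-208 + d(2*(-3), -15)) = 7/(-208 + 13) = 7/(-195) = -1/195*7 = -7/195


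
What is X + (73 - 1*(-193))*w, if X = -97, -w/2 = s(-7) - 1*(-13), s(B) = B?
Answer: -3289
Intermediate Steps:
w = -12 (w = -2*(-7 - 1*(-13)) = -2*(-7 + 13) = -2*6 = -12)
X + (73 - 1*(-193))*w = -97 + (73 - 1*(-193))*(-12) = -97 + (73 + 193)*(-12) = -97 + 266*(-12) = -97 - 3192 = -3289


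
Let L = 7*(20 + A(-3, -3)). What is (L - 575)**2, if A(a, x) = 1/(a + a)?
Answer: 6848689/36 ≈ 1.9024e+5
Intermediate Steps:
A(a, x) = 1/(2*a)
L = 833/6 (L = 7*(20 + (1/2)/(-3)) = 7*(20 + (1/2)*(-1/3)) = 7*(20 - 1/6) = 7*(119/6) = 833/6 ≈ 138.83)
(L - 575)**2 = (833/6 - 575)**2 = (-2617/6)**2 = 6848689/36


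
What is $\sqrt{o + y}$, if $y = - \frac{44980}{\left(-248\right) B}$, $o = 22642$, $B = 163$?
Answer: $\frac{\sqrt{2312569087482}}{10106} \approx 150.48$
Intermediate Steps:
$y = \frac{11245}{10106}$ ($y = - \frac{44980}{\left(-248\right) 163} = - \frac{44980}{-40424} = \left(-44980\right) \left(- \frac{1}{40424}\right) = \frac{11245}{10106} \approx 1.1127$)
$\sqrt{o + y} = \sqrt{22642 + \frac{11245}{10106}} = \sqrt{\frac{228831297}{10106}} = \frac{\sqrt{2312569087482}}{10106}$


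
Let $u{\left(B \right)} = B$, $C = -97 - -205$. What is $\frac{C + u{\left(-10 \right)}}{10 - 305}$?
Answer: $- \frac{98}{295} \approx -0.3322$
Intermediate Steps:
$C = 108$ ($C = -97 + 205 = 108$)
$\frac{C + u{\left(-10 \right)}}{10 - 305} = \frac{108 - 10}{10 - 305} = \frac{98}{-295} = 98 \left(- \frac{1}{295}\right) = - \frac{98}{295}$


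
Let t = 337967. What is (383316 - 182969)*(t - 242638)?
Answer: 19098879163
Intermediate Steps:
(383316 - 182969)*(t - 242638) = (383316 - 182969)*(337967 - 242638) = 200347*95329 = 19098879163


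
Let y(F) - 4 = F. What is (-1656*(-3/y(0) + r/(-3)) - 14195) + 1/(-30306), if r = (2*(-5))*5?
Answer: -1228999219/30306 ≈ -40553.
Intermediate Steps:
y(F) = 4 + F
r = -50 (r = -10*5 = -50)
(-1656*(-3/y(0) + r/(-3)) - 14195) + 1/(-30306) = (-1656*(-3/(4 + 0) - 50/(-3)) - 14195) + 1/(-30306) = (-1656*(-3/4 - 50*(-1/3)) - 14195) - 1/30306 = (-1656*(-3*1/4 + 50/3) - 14195) - 1/30306 = (-1656*(-3/4 + 50/3) - 14195) - 1/30306 = (-1656*191/12 - 14195) - 1/30306 = (-26358 - 14195) - 1/30306 = -40553 - 1/30306 = -1228999219/30306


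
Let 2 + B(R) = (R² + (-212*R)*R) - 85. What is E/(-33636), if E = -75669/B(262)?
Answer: -25223/162394282852 ≈ -1.5532e-7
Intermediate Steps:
B(R) = -87 - 211*R² (B(R) = -2 + ((R² + (-212*R)*R) - 85) = -2 + ((R² - 212*R²) - 85) = -2 + (-211*R² - 85) = -2 + (-85 - 211*R²) = -87 - 211*R²)
E = 75669/14483971 (E = -75669/(-87 - 211*262²) = -75669/(-87 - 211*68644) = -75669/(-87 - 14483884) = -75669/(-14483971) = -75669*(-1/14483971) = 75669/14483971 ≈ 0.0052243)
E/(-33636) = (75669/14483971)/(-33636) = (75669/14483971)*(-1/33636) = -25223/162394282852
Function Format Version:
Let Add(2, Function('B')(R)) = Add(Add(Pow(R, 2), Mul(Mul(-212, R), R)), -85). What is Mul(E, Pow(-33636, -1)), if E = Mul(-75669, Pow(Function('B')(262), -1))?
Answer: Rational(-25223, 162394282852) ≈ -1.5532e-7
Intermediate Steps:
Function('B')(R) = Add(-87, Mul(-211, Pow(R, 2))) (Function('B')(R) = Add(-2, Add(Add(Pow(R, 2), Mul(Mul(-212, R), R)), -85)) = Add(-2, Add(Add(Pow(R, 2), Mul(-212, Pow(R, 2))), -85)) = Add(-2, Add(Mul(-211, Pow(R, 2)), -85)) = Add(-2, Add(-85, Mul(-211, Pow(R, 2)))) = Add(-87, Mul(-211, Pow(R, 2))))
E = Rational(75669, 14483971) (E = Mul(-75669, Pow(Add(-87, Mul(-211, Pow(262, 2))), -1)) = Mul(-75669, Pow(Add(-87, Mul(-211, 68644)), -1)) = Mul(-75669, Pow(Add(-87, -14483884), -1)) = Mul(-75669, Pow(-14483971, -1)) = Mul(-75669, Rational(-1, 14483971)) = Rational(75669, 14483971) ≈ 0.0052243)
Mul(E, Pow(-33636, -1)) = Mul(Rational(75669, 14483971), Pow(-33636, -1)) = Mul(Rational(75669, 14483971), Rational(-1, 33636)) = Rational(-25223, 162394282852)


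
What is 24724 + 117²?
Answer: 38413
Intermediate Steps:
24724 + 117² = 24724 + 13689 = 38413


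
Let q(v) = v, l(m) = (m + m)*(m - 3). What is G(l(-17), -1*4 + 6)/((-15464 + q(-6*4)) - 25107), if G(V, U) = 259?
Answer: -259/40595 ≈ -0.0063801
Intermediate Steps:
l(m) = 2*m*(-3 + m) (l(m) = (2*m)*(-3 + m) = 2*m*(-3 + m))
G(l(-17), -1*4 + 6)/((-15464 + q(-6*4)) - 25107) = 259/((-15464 - 6*4) - 25107) = 259/((-15464 - 24) - 25107) = 259/(-15488 - 25107) = 259/(-40595) = 259*(-1/40595) = -259/40595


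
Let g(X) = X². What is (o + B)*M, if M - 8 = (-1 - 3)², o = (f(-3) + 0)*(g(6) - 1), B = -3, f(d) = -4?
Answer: -3432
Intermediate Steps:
o = -140 (o = (-4 + 0)*(6² - 1) = -4*(36 - 1) = -4*35 = -140)
M = 24 (M = 8 + (-1 - 3)² = 8 + (-4)² = 8 + 16 = 24)
(o + B)*M = (-140 - 3)*24 = -143*24 = -3432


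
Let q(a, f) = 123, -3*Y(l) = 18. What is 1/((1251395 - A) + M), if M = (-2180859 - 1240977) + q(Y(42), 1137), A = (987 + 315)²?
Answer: -1/3865522 ≈ -2.5870e-7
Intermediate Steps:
A = 1695204 (A = 1302² = 1695204)
Y(l) = -6 (Y(l) = -⅓*18 = -6)
M = -3421713 (M = (-2180859 - 1240977) + 123 = -3421836 + 123 = -3421713)
1/((1251395 - A) + M) = 1/((1251395 - 1*1695204) - 3421713) = 1/((1251395 - 1695204) - 3421713) = 1/(-443809 - 3421713) = 1/(-3865522) = -1/3865522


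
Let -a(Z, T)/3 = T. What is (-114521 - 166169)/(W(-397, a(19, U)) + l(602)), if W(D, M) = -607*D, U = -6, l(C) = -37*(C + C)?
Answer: -280690/196431 ≈ -1.4289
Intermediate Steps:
l(C) = -74*C
a(Z, T) = -3*T
(-114521 - 166169)/(W(-397, a(19, U)) + l(602)) = (-114521 - 166169)/(-607*(-397) - 74*602) = -280690/(240979 - 44548) = -280690/196431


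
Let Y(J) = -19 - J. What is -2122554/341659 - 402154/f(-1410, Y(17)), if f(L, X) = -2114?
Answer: 66456227165/361133563 ≈ 184.02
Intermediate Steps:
-2122554/341659 - 402154/f(-1410, Y(17)) = -2122554/341659 - 402154/(-2114) = -2122554*1/341659 - 402154*(-1/2114) = -2122554/341659 + 201077/1057 = 66456227165/361133563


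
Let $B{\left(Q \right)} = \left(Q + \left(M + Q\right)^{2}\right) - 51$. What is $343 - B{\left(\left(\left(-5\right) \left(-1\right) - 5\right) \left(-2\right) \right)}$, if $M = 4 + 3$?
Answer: $345$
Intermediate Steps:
$M = 7$
$B{\left(Q \right)} = -51 + Q + \left(7 + Q\right)^{2}$ ($B{\left(Q \right)} = \left(Q + \left(7 + Q\right)^{2}\right) - 51 = -51 + Q + \left(7 + Q\right)^{2}$)
$343 - B{\left(\left(\left(-5\right) \left(-1\right) - 5\right) \left(-2\right) \right)} = 343 - \left(-51 + \left(\left(-5\right) \left(-1\right) - 5\right) \left(-2\right) + \left(7 + \left(\left(-5\right) \left(-1\right) - 5\right) \left(-2\right)\right)^{2}\right) = 343 - \left(-51 + \left(5 - 5\right) \left(-2\right) + \left(7 + \left(5 - 5\right) \left(-2\right)\right)^{2}\right) = 343 - \left(-51 + 0 \left(-2\right) + \left(7 + 0 \left(-2\right)\right)^{2}\right) = 343 - \left(-51 + 0 + \left(7 + 0\right)^{2}\right) = 343 - \left(-51 + 0 + 7^{2}\right) = 343 - \left(-51 + 0 + 49\right) = 343 - -2 = 343 + 2 = 345$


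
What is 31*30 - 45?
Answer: 885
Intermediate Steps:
31*30 - 45 = 930 - 45 = 885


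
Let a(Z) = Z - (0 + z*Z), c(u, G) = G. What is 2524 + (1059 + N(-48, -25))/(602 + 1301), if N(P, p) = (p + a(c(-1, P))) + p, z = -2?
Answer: 27769/11 ≈ 2524.5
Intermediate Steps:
a(Z) = 3*Z (a(Z) = Z - (0 - 2*Z) = Z - (-2)*Z = Z + 2*Z = 3*Z)
N(P, p) = 2*p + 3*P (N(P, p) = (p + 3*P) + p = 2*p + 3*P)
2524 + (1059 + N(-48, -25))/(602 + 1301) = 2524 + (1059 + (2*(-25) + 3*(-48)))/(602 + 1301) = 2524 + (1059 + (-50 - 144))/1903 = 2524 + (1059 - 194)*(1/1903) = 2524 + 865*(1/1903) = 2524 + 5/11 = 27769/11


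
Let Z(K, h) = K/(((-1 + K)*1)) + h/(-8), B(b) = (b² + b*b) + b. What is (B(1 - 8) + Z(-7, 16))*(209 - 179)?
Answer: 10785/4 ≈ 2696.3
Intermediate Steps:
B(b) = b + 2*b² (B(b) = (b² + b²) + b = 2*b² + b = b + 2*b²)
Z(K, h) = -h/8 + K/(-1 + K) (Z(K, h) = K/(-1 + K) + h*(-⅛) = K/(-1 + K) - h/8 = -h/8 + K/(-1 + K))
(B(1 - 8) + Z(-7, 16))*(209 - 179) = ((1 - 8)*(1 + 2*(1 - 8)) + (16 + 8*(-7) - 1*(-7)*16)/(8*(-1 - 7)))*(209 - 179) = (-7*(1 + 2*(-7)) + (⅛)*(16 - 56 + 112)/(-8))*30 = (-7*(1 - 14) + (⅛)*(-⅛)*72)*30 = (-7*(-13) - 9/8)*30 = (91 - 9/8)*30 = (719/8)*30 = 10785/4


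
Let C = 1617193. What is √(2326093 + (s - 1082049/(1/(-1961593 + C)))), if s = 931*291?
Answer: 7*√7605311686 ≈ 6.1046e+5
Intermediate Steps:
s = 270921
√(2326093 + (s - 1082049/(1/(-1961593 + C)))) = √(2326093 + (270921 - 1082049/(1/(-1961593 + 1617193)))) = √(2326093 + (270921 - 1082049/(1/(-344400)))) = √(2326093 + (270921 - 1082049/(-1/344400))) = √(2326093 + (270921 - 1082049*(-344400))) = √(2326093 + (270921 - 1*(-372657675600))) = √(2326093 + (270921 + 372657675600)) = √(2326093 + 372657946521) = √372660272614 = 7*√7605311686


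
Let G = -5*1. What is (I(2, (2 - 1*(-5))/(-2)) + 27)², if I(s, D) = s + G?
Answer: 576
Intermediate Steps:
G = -5
I(s, D) = -5 + s (I(s, D) = s - 5 = -5 + s)
(I(2, (2 - 1*(-5))/(-2)) + 27)² = ((-5 + 2) + 27)² = (-3 + 27)² = 24² = 576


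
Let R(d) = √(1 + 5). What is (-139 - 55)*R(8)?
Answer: -194*√6 ≈ -475.20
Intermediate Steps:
R(d) = √6
(-139 - 55)*R(8) = (-139 - 55)*√6 = -194*√6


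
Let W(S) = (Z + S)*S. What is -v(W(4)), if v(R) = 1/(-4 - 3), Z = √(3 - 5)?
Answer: ⅐ ≈ 0.14286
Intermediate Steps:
Z = I*√2 (Z = √(-2) = I*√2 ≈ 1.4142*I)
W(S) = S*(S + I*√2) (W(S) = (I*√2 + S)*S = (S + I*√2)*S = S*(S + I*√2))
v(R) = -⅐ (v(R) = 1/(-7) = -⅐)
-v(W(4)) = -1*(-⅐) = ⅐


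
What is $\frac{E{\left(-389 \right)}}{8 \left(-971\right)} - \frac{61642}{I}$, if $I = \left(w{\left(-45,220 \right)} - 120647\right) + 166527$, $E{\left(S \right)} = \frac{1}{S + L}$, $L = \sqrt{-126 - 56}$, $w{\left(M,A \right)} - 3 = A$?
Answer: $- \frac{72544929555101}{54257482140312} + \frac{i \sqrt{182}}{1176875304} \approx -1.337 + 1.1463 \cdot 10^{-8} i$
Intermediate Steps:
$w{\left(M,A \right)} = 3 + A$
$L = i \sqrt{182}$ ($L = \sqrt{-182} = i \sqrt{182} \approx 13.491 i$)
$E{\left(S \right)} = \frac{1}{S + i \sqrt{182}}$
$I = 46103$ ($I = \left(\left(3 + 220\right) - 120647\right) + 166527 = \left(223 - 120647\right) + 166527 = -120424 + 166527 = 46103$)
$\frac{E{\left(-389 \right)}}{8 \left(-971\right)} - \frac{61642}{I} = \frac{1}{\left(-389 + i \sqrt{182}\right) 8 \left(-971\right)} - \frac{61642}{46103} = \frac{1}{\left(-389 + i \sqrt{182}\right) \left(-7768\right)} - \frac{61642}{46103} = \frac{1}{-389 + i \sqrt{182}} \left(- \frac{1}{7768}\right) - \frac{61642}{46103} = - \frac{1}{7768 \left(-389 + i \sqrt{182}\right)} - \frac{61642}{46103} = - \frac{61642}{46103} - \frac{1}{7768 \left(-389 + i \sqrt{182}\right)}$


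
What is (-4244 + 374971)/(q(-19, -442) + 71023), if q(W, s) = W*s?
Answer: 370727/79421 ≈ 4.6679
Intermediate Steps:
(-4244 + 374971)/(q(-19, -442) + 71023) = (-4244 + 374971)/(-19*(-442) + 71023) = 370727/(8398 + 71023) = 370727/79421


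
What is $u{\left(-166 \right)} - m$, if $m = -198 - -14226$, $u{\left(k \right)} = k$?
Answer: $-14194$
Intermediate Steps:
$m = 14028$ ($m = -198 + 14226 = 14028$)
$u{\left(-166 \right)} - m = -166 - 14028 = -14194$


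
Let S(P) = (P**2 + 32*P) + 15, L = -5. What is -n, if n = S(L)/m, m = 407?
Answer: 120/407 ≈ 0.29484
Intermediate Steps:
S(P) = 15 + P**2 + 32*P
n = -120/407 (n = (15 + (-5)**2 + 32*(-5))/407 = (15 + 25 - 160)*(1/407) = -120*1/407 = -120/407 ≈ -0.29484)
-n = -1*(-120/407) = 120/407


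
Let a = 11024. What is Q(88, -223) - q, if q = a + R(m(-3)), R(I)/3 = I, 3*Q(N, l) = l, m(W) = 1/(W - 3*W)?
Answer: -66593/6 ≈ -11099.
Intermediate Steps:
m(W) = -1/(2*W) (m(W) = 1/(-2*W) = -1/(2*W))
Q(N, l) = l/3
R(I) = 3*I
q = 22049/2 (q = 11024 + 3*(-½/(-3)) = 11024 + 3*(-½*(-⅓)) = 11024 + 3*(⅙) = 11024 + ½ = 22049/2 ≈ 11025.)
Q(88, -223) - q = (⅓)*(-223) - 1*22049/2 = -223/3 - 22049/2 = -66593/6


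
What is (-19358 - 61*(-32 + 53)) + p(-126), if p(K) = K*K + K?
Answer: -4889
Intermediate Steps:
p(K) = K + K² (p(K) = K² + K = K + K²)
(-19358 - 61*(-32 + 53)) + p(-126) = (-19358 - 61*(-32 + 53)) - 126*(1 - 126) = (-19358 - 61*21) - 126*(-125) = (-19358 - 1281) + 15750 = -20639 + 15750 = -4889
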